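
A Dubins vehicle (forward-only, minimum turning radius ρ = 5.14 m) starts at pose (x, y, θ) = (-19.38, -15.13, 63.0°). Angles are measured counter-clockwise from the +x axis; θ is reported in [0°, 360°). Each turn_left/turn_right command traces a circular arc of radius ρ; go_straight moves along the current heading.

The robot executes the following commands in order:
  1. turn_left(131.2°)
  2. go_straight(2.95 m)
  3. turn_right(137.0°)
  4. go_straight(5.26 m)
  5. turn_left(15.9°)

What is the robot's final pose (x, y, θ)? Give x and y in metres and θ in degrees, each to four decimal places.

set_pose: (x, y, θ) = (-19.3800, -15.1300, 63.0000°), ρ = 5.14
turn_left(131.2°): centre at ρ to the left, rotate +131.2° → (-25.2207, -7.8135, 194.2000°)
go_straight(2.95): x += 2.95·cos θ, y += 2.95·sin θ → (-28.0805, -8.5372, 194.2000°)
turn_right(137.0°): centre at ρ to the right, rotate −137.0° → (-33.6619, -0.7699, 57.2000°)
go_straight(5.26): x += 5.26·cos θ, y += 5.26·sin θ → (-30.8125, 3.6515, 57.2000°)
turn_left(15.9°): centre at ρ to the left, rotate +15.9° → (-30.2150, 4.9417, 73.1000°)

(-30.2150, 4.9417, 73.1000°)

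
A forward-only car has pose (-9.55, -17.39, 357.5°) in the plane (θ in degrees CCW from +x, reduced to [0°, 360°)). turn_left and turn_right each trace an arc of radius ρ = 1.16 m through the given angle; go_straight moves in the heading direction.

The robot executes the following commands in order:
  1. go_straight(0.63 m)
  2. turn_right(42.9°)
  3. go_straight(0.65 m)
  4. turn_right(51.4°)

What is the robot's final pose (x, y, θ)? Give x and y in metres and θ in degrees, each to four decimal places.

set_pose: (x, y, θ) = (-9.5500, -17.3900, 357.5000°), ρ = 1.16
go_straight(0.63): x += 0.63·cos θ, y += 0.63·sin θ → (-8.9206, -17.4175, 357.5000°)
turn_right(42.9°): centre at ρ to the right, rotate −42.9° → (-8.1452, -17.7619, 314.6000°)
go_straight(0.65): x += 0.65·cos θ, y += 0.65·sin θ → (-7.6888, -18.2247, 314.6000°)
turn_right(51.4°): centre at ρ to the right, rotate −51.4° → (-7.3630, -19.1765, 263.2000°)

(-7.3630, -19.1765, 263.2000°)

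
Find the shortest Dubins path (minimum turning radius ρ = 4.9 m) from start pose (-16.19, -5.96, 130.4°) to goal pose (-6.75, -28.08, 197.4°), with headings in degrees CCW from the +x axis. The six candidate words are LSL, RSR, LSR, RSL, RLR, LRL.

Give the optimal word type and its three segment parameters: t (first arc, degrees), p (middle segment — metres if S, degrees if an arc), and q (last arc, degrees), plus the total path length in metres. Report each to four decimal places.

Let ψ = atan2(Δy, Δx) = atan2(-22.12, 9.44) = -66.8890° be the start→goal bearing.
Normalize: d = |goal − start| / ρ = 24.050114/4.9 = 4.908187, α = (θ_start − ψ) mod 360° = 197.2890° = 3.443343 rad, β = (θ_goal − ψ) mod 360° = 264.2890° = 4.612713 rad.
Common terms: sin α = -0.297192, cos α = -0.954818, sin β = -0.995036, cos β = -0.099511, cos(α−β) = 0.390731, d² = 24.090296. Work in radians in the unit-radius frame; every candidate has L = ρ·(t + p + q).
LSL: p² = 2 + d² − 2cos(α−β) + 2d(sin α − sin β) = 32.159140; p = √p² = 5.670903; φ = atan2(cos β − cos α, d + sin α − sin β) = 0.151402 rad; t = (φ − α) mod 2π = 2.991244 rad, q = (β − φ) mod 2π = 4.461312 rad → L = 4.9·(2.991244 + 5.670903 + 4.461312) = 4.9·13.123459 = 64.304948 m
RSR: p² = 2 + d² − 2cos(α−β) + 2d(sin β − sin α) = 18.458527; p = √p² = 4.296339; φ = atan2(cos α − cos β, d − sin α + sin β) = -0.200417 rad; t = (α − φ) mod 2π = 3.643760 rad, q = (φ − β) mod 2π = 1.470055 rad → L = 4.9·(3.643760 + 4.296339 + 1.470055) = 4.9·9.410154 = 46.109752 m
LSR: p² = d² − 2 + 2cos(α−β) + 2d(sin α + sin β) = 10.186765; p = √p² = 3.191671; φ = atan2(−cos α − cos β, d + sin α + sin β) − atan2(−2, p) = 0.843482 rad; t = (φ − α) mod 2π = 3.683325 rad, q = (φ − β) mod 2π = 2.513954 rad → L = 4.9·(3.683325 + 3.191671 + 2.513954) = 4.9·9.388951 = 46.005859 m
RSL: p² = d² − 2 + 2cos(α−β) − 2d(sin α + sin β) = 35.556751; p = √p² = 5.962948; φ = atan2(cos α + cos β, d − sin α − sin β) − atan2(2, p) = -0.492044 rad; t = (α − φ) mod 2π = 3.935387 rad, q = (β − φ) mod 2π = 5.104757 rad → L = 4.9·(3.935387 + 5.962948 + 5.104757) = 4.9·15.003092 = 73.515152 m
RLR: c = (6 − d² + 2cos(α−β) + 2d(sin α − sin β))/8 = -1.307316, |c| > 1 → infeasible
LRL: c = (6 − d² + 2cos(α−β) − 2d(sin α − sin β))/8 = -3.019892, |c| > 1 → infeasible
Shortest: LSR with L = 46.005859 m ≈ 46.0059 m
Convert LSR to answer units (arcs ×180/π): t = 3.683325·180/π = 211.0390°, p = ρ·p = 4.9·3.191671 = 15.6392 m, q = 2.513954·180/π = 144.0390°, L = 46.0059 m.

LSR: t = 211.0390°, p = 15.6392 m, q = 144.0390°, L = 46.0059 m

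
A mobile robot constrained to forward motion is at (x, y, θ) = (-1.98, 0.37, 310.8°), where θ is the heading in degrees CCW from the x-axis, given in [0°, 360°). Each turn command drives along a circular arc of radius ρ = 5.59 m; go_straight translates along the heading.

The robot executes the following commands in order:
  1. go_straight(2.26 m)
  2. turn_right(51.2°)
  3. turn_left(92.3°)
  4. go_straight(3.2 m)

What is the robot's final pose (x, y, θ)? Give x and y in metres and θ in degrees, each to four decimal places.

(8.6419, -12.9968, 351.9000°)

set_pose: (x, y, θ) = (-1.9800, 0.3700, 310.8000°), ρ = 5.59
go_straight(2.26): x += 2.26·cos θ, y += 2.26·sin θ → (-0.5033, -1.3408, 310.8000°)
turn_right(51.2°): centre at ρ to the right, rotate −51.2° → (0.7633, -6.0025, 259.6000°)
turn_left(92.3°): centre at ρ to the left, rotate +92.3° → (5.4738, -12.5459, 351.9000°)
go_straight(3.2): x += 3.2·cos θ, y += 3.2·sin θ → (8.6419, -12.9968, 351.9000°)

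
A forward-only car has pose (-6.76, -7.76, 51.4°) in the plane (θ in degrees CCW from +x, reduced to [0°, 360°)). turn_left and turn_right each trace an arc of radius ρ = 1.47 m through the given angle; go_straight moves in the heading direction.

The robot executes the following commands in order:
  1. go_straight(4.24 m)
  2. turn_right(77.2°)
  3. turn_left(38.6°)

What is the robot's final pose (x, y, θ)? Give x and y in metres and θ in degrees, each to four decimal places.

(-1.3607, -4.1500, 12.8000°)

set_pose: (x, y, θ) = (-6.7600, -7.7600, 51.4000°), ρ = 1.47
go_straight(4.24): x += 4.24·cos θ, y += 4.24·sin θ → (-4.1148, -4.4464, 51.4000°)
turn_right(77.2°): centre at ρ to the right, rotate −77.2° → (-2.3261, -4.0400, -25.8000° ≡ 334.2000°)
turn_left(38.6°): centre at ρ to the left, rotate +38.6° → (-1.3607, -4.1500, 372.8000° ≡ 12.8000°)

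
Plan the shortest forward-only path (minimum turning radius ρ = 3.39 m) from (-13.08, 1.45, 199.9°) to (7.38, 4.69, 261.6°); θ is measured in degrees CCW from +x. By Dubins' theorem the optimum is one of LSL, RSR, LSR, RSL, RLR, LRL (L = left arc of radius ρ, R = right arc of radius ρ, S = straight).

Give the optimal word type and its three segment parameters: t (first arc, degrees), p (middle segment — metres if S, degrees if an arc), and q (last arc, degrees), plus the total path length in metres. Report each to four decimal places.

RSR: t = 198.1822°, p = 18.2685 m, q = 100.1178°, L = 35.9179 m

Let ψ = atan2(Δy, Δx) = atan2(3.24, 20.46) = 8.9985° be the start→goal bearing.
Normalize: d = |goal − start| / ρ = 20.714951/3.39 = 6.110605, α = (θ_start − ψ) mod 360° = 190.9015° = 3.331860 rad, β = (θ_goal − ψ) mod 360° = 252.6015° = 4.408728 rad.
Common terms: sin α = -0.189121, cos α = -0.981954, sin β = -0.954248, cos β = -0.299016, cos(α−β) = 0.474088, d² = 37.339494. Work in radians in the unit-radius frame; every candidate has L = ρ·(t + p + q).
LSL: p² = 2 + d² − 2cos(α−β) + 2d(sin α − sin β) = 47.742097; p = √p² = 6.909566; φ = atan2(cos β − cos α, d + sin α − sin β) = 0.099001 rad; t = (φ − α) mod 2π = 3.050327 rad, q = (β − φ) mod 2π = 4.309727 rad → L = 3.39·(3.050327 + 6.909566 + 4.309727) = 3.39·14.269619 = 48.374009 m
RSR: p² = 2 + d² − 2cos(α−β) + 2d(sin β − sin α) = 29.040538; p = √p² = 5.388927; φ = atan2(cos α − cos β, d − sin α + sin β) = -0.127072 rad; t = (α − φ) mod 2π = 3.458931 rad, q = (φ − β) mod 2π = 1.747386 rad → L = 3.39·(3.458931 + 5.388927 + 1.747386) = 3.39·10.595245 = 35.917879 m
LSR: p² = d² − 2 + 2cos(α−β) + 2d(sin α + sin β) = 22.314317; p = √p² = 4.723803; φ = atan2(−cos α − cos β, d + sin α + sin β) − atan2(−2, p) = 0.652889 rad; t = (φ − α) mod 2π = 3.604215 rad, q = (φ − β) mod 2π = 2.527347 rad → L = 3.39·(3.604215 + 4.723803 + 2.527347) = 3.39·10.855365 = 36.799686 m
RSL: p² = d² − 2 + 2cos(α−β) − 2d(sin α + sin β) = 50.261024; p = √p² = 7.089501; φ = atan2(cos α + cos β, d − sin α − sin β) − atan2(2, p) = -0.449748 rad; t = (α − φ) mod 2π = 3.781608 rad, q = (β − φ) mod 2π = 4.858476 rad → L = 3.39·(3.781608 + 7.089501 + 4.858476) = 3.39·15.729585 = 53.323294 m
RLR: c = (6 − d² + 2cos(α−β) + 2d(sin α − sin β))/8 = -2.630067, |c| > 1 → infeasible
LRL: c = (6 − d² + 2cos(α−β) − 2d(sin α − sin β))/8 = -4.967762, |c| > 1 → infeasible
Shortest: RSR with L = 35.917879 m ≈ 35.9179 m
Convert RSR to answer units (arcs ×180/π): t = 3.458931·180/π = 198.1822°, p = ρ·p = 3.39·5.388927 = 18.2685 m, q = 1.747386·180/π = 100.1178°, L = 35.9179 m.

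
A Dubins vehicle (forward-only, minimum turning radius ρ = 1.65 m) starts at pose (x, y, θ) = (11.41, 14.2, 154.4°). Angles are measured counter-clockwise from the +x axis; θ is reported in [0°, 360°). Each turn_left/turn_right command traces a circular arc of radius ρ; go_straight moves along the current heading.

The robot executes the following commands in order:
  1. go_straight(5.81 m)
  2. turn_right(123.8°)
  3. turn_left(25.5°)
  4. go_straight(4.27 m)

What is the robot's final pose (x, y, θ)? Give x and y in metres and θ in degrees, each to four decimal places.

(8.9545, 23.6628, 56.1000°)

set_pose: (x, y, θ) = (11.4100, 14.2000, 154.4000°), ρ = 1.65
go_straight(5.81): x += 5.81·cos θ, y += 5.81·sin θ → (6.1704, 16.7104, 154.4000°)
turn_right(123.8°): centre at ρ to the right, rotate −123.8° → (6.0434, 19.6187, 30.6000°)
turn_left(25.5°): centre at ρ to the left, rotate +25.5° → (6.5730, 20.1186, 56.1000°)
go_straight(4.27): x += 4.27·cos θ, y += 4.27·sin θ → (8.9545, 23.6628, 56.1000°)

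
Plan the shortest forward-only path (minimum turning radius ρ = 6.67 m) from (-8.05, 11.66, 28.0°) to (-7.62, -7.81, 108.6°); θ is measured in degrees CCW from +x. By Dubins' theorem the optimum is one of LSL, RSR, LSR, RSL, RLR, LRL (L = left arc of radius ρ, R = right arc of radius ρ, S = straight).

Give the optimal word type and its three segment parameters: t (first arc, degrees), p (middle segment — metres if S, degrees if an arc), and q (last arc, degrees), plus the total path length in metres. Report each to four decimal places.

RSR: t = 100.4589°, p = 12.0118 m, q = 178.9411°, L = 44.5377 m

Let ψ = atan2(Δy, Δx) = atan2(-19.47, 0.43) = -88.7348° be the start→goal bearing.
Normalize: d = |goal − start| / ρ = 19.474748/6.67 = 2.919752, α = (θ_start − ψ) mod 360° = 116.7348° = 2.037407 rad, β = (θ_goal − ψ) mod 360° = 197.3348° = 3.444142 rad.
Common terms: sin α = 0.893098, cos α = -0.449862, sin β = -0.297955, cos β = -0.954580, cos(α−β) = 0.163326, d² = 8.524953. Work in radians in the unit-radius frame; every candidate has L = ρ·(t + p + q).
LSL: p² = 2 + d² − 2cos(α−β) + 2d(sin α − sin β) = 17.153462; p = √p² = 4.141674; φ = atan2(cos β − cos α, d + sin α − sin β) = -0.122167 rad; t = (φ − α) mod 2π = 4.123611 rad, q = (β − φ) mod 2π = 3.566309 rad → L = 6.67·(4.123611 + 4.141674 + 3.566309) = 6.67·11.831594 = 78.916735 m
RSR: p² = 2 + d² − 2cos(α−β) + 2d(sin β − sin α) = 3.243141; p = √p² = 1.800872; φ = atan2(cos α − cos β, d − sin α + sin β) = 0.284068 rad; t = (α − φ) mod 2π = 1.753339 rad, q = (φ − β) mod 2π = 3.123111 rad → L = 6.67·(1.753339 + 1.800872 + 3.123111) = 6.67·6.677322 = 44.537739 m
LSR: p² = d² − 2 + 2cos(α−β) + 2d(sin α + sin β) = 10.326947; p = √p² = 3.213557; φ = atan2(−cos α − cos β, d + sin α + sin β) − atan2(−2, p) = 0.936835 rad; t = (φ − α) mod 2π = 5.182614 rad, q = (φ − β) mod 2π = 3.775879 rad → L = 6.67·(5.182614 + 3.213557 + 3.775879) = 6.67·12.172049 = 81.187568 m
RSL: p² = d² − 2 + 2cos(α−β) − 2d(sin α + sin β) = 3.376263; p = √p² = 1.837461; φ = atan2(cos α + cos β, d − sin α − sin β) − atan2(2, p) = -1.371203 rad; t = (α − φ) mod 2π = 3.408610 rad, q = (β − φ) mod 2π = 4.815345 rad → L = 6.67·(3.408610 + 1.837461 + 4.815345) = 6.67·10.061417 = 67.109650 m
RLR: c = (6 − d² + 2cos(α−β) + 2d(sin α − sin β))/8 = 0.594607; p = 2π − arccos c = 5.349166 rad; φ = atan2(cos α − cos β, d − sin α + sin β) = 0.284068 rad; t = (α − φ + p/2) mod 2π = 4.427922 rad, q = (α − β − t + p) mod 2π = 5.797694 rad → L = 6.67·(4.427922 + 5.349166 + 5.797694) = 6.67·15.574782 = 103.883798 m
LRL: c = (6 − d² + 2cos(α−β) − 2d(sin α − sin β))/8 = -1.144183, |c| > 1 → infeasible
Shortest: RSR with L = 44.537739 m ≈ 44.5377 m
Convert RSR to answer units (arcs ×180/π): t = 1.753339·180/π = 100.4589°, p = ρ·p = 6.67·1.800872 = 12.0118 m, q = 3.123111·180/π = 178.9411°, L = 44.5377 m.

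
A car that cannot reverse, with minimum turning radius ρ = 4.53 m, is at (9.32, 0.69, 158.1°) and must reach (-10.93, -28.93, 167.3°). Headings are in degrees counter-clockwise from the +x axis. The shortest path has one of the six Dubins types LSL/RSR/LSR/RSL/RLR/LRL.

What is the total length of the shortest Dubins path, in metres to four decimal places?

39.5446 m

Let ψ = atan2(Δy, Δx) = atan2(-29.62, -20.25) = -124.3588° be the start→goal bearing.
Normalize: d = |goal − start| / ρ = 35.880453/4.53 = 7.920630, α = (θ_start − ψ) mod 360° = 282.4588° = 4.929837 rad, β = (θ_goal − ψ) mod 360° = 291.6588° = 5.090407 rad.
Common terms: sin α = -0.976451, cos α = 0.215738, sin β = -0.929398, cos β = 0.369079, cos(α−β) = 0.987136, d² = 62.736376. Work in radians in the unit-radius frame; every candidate has L = ρ·(t + p + q).
LSL: p² = 2 + d² − 2cos(α−β) + 2d(sin α − sin β) = 62.016720; p = √p² = 7.875070; φ = atan2(cos β − cos α, d + sin α − sin β) = 0.019473 rad; t = (φ − α) mod 2π = 1.372821 rad, q = (β − φ) mod 2π = 5.070934 rad → L = 4.53·(1.372821 + 7.875070 + 5.070934) = 4.53·14.318825 = 64.864278 m
RSR: p² = 2 + d² − 2cos(α−β) + 2d(sin β − sin α) = 63.507487; p = √p² = 7.969158; φ = atan2(cos α − cos β, d − sin α + sin β) = -0.019243 rad; t = (α − φ) mod 2π = 4.949080 rad, q = (φ − β) mod 2π = 1.173535 rad → L = 4.53·(4.949080 + 7.969158 + 1.173535) = 4.53·14.091774 = 63.835734 m
LSR: p² = d² − 2 + 2cos(α−β) + 2d(sin α + sin β) = 32.519597; p = √p² = 5.702596; φ = atan2(−cos α − cos β, d + sin α + sin β) − atan2(−2, p) = 0.240388 rad; t = (φ − α) mod 2π = 1.593737 rad, q = (φ − β) mod 2π = 1.433167 rad → L = 4.53·(1.593737 + 5.702596 + 1.433167) = 4.53·8.729499 = 39.544632 m
RSL: p² = d² − 2 + 2cos(α−β) − 2d(sin α + sin β) = 92.901700; p = √p² = 9.638553; φ = atan2(cos α + cos β, d − sin α − sin β) − atan2(2, p) = -0.145152 rad; t = (α − φ) mod 2π = 5.074989 rad, q = (β − φ) mod 2π = 5.235559 rad → L = 4.53·(5.074989 + 9.638553 + 5.235559) = 4.53·19.949101 = 90.369429 m
RLR: c = (6 − d² + 2cos(α−β) + 2d(sin α − sin β))/8 = -6.938436, |c| > 1 → infeasible
LRL: c = (6 − d² + 2cos(α−β) − 2d(sin α − sin β))/8 = -6.752090, |c| > 1 → infeasible
Shortest: LSR with L = 39.544632 m ≈ 39.5446 m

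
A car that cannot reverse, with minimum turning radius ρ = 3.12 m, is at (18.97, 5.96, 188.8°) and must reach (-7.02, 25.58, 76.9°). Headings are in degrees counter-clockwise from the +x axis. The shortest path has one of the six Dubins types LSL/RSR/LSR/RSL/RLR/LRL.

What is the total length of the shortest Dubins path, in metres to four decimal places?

Let ψ = atan2(Δy, Δx) = atan2(19.62, -25.99) = 142.9506° be the start→goal bearing.
Normalize: d = |goal − start| / ρ = 32.564160/3.12 = 10.437231, α = (θ_start − ψ) mod 360° = 45.8494° = 0.800222 rad, β = (θ_goal − ψ) mod 360° = 293.9494° = 5.130384 rad.
Common terms: sin α = 0.717511, cos α = 0.696547, sin β = -0.913905, cos β = 0.405929, cos(α−β) = -0.372988, d² = 108.935784. Work in radians in the unit-radius frame; every candidate has L = ρ·(t + p + q).
LSL: p² = 2 + d² − 2cos(α−β) + 2d(sin α − sin β) = 145.736681; p = √p² = 12.072145; φ = atan2(cos β − cos α, d + sin α − sin β) = -0.024076 rad; t = (φ − α) mod 2π = 5.458887 rad, q = (β − φ) mod 2π = 5.154460 rad → L = 3.12·(5.458887 + 12.072145 + 5.154460) = 3.12·22.685492 = 70.778735 m
RSR: p² = 2 + d² − 2cos(α−β) + 2d(sin β − sin α) = 77.626839; p = √p² = 8.810609; φ = atan2(cos α − cos β, d − sin α + sin β) = 0.032991 rad; t = (α − φ) mod 2π = 0.767231 rad, q = (φ − β) mod 2π = 1.185792 rad → L = 3.12·(0.767231 + 8.810609 + 1.185792) = 3.12·10.763633 = 33.582535 m
LSR: p² = d² − 2 + 2cos(α−β) + 2d(sin α + sin β) = 102.090199; p = √p² = 10.103969; φ = atan2(−cos α − cos β, d + sin α + sin β) − atan2(−2, p) = 0.088174 rad; t = (φ − α) mod 2π = 5.571137 rad, q = (φ − β) mod 2π = 1.240975 rad → L = 3.12·(5.571137 + 10.103969 + 1.240975) = 3.12·16.916082 = 52.778175 m
RSL: p² = d² − 2 + 2cos(α−β) − 2d(sin α + sin β) = 110.289419; p = √p² = 10.501877; φ = atan2(cos α + cos β, d − sin α − sin β) − atan2(2, p) = -0.084879 rad; t = (α − φ) mod 2π = 0.885102 rad, q = (β − φ) mod 2π = 5.215264 rad → L = 3.12·(0.885102 + 10.501877 + 5.215264) = 3.12·16.602242 = 51.798996 m
RLR: c = (6 − d² + 2cos(α−β) + 2d(sin α − sin β))/8 = -8.703355, |c| > 1 → infeasible
LRL: c = (6 − d² + 2cos(α−β) − 2d(sin α − sin β))/8 = -17.217085, |c| > 1 → infeasible
Shortest: RSR with L = 33.582535 m ≈ 33.5825 m

33.5825 m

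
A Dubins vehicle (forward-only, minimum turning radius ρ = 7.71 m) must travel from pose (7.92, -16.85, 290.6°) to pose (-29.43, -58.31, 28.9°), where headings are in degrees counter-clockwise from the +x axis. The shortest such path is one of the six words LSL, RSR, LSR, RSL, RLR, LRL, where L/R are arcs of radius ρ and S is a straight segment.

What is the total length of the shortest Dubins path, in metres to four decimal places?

Let ψ = atan2(Δy, Δx) = atan2(-41.46, -37.35) = -132.0147° be the start→goal bearing.
Normalize: d = |goal − start| / ρ = 55.802814/7.71 = 7.237719, α = (θ_start − ψ) mod 360° = 62.6147° = 1.092832 rad, β = (θ_goal − ψ) mod 360° = 160.9147° = 2.808491 rad.
Common terms: sin α = 0.887933, cos α = 0.459972, sin β = 0.326976, cos β = -0.945033, cos(α−β) = -0.144356, d² = 52.384578. Work in radians in the unit-radius frame; every candidate has L = ρ·(t + p + q).
LSL: p² = 2 + d² − 2cos(α−β) + 2d(sin α − sin β) = 62.793398; p = √p² = 7.924229; φ = atan2(cos β − cos α, d + sin α − sin β) = -0.178247 rad; t = (φ − α) mod 2π = 5.012106 rad, q = (β − φ) mod 2π = 2.986738 rad → L = 7.71·(5.012106 + 7.924229 + 2.986738) = 7.71·15.923073 = 122.766889 m
RSR: p² = 2 + d² − 2cos(α−β) + 2d(sin β − sin α) = 46.553183; p = √p² = 6.822989; φ = atan2(cos α − cos β, d − sin α + sin β) = 0.207406 rad; t = (α − φ) mod 2π = 0.885426 rad, q = (φ − β) mod 2π = 3.682100 rad → L = 7.71·(0.885426 + 6.822989 + 3.682100) = 7.71·11.390516 = 87.820878 m
LSR: p² = d² − 2 + 2cos(α−β) + 2d(sin α + sin β) = 67.682206; p = √p² = 8.226920; φ = atan2(−cos α − cos β, d + sin α + sin β) − atan2(−2, p) = 0.295801 rad; t = (φ − α) mod 2π = 5.486154 rad, q = (φ − β) mod 2π = 3.770495 rad → L = 7.71·(5.486154 + 8.226920 + 3.770495) = 7.71·17.483569 = 134.798316 m
RSL: p² = d² − 2 + 2cos(α−β) − 2d(sin α + sin β) = 32.509526; p = √p² = 5.701713; φ = atan2(cos α + cos β, d − sin α − sin β) − atan2(2, p) = -0.417726 rad; t = (α − φ) mod 2π = 1.510558 rad, q = (β − φ) mod 2π = 3.226217 rad → L = 7.71·(1.510558 + 5.701713 + 3.226217) = 7.71·10.438488 = 80.480744 m
RLR: c = (6 − d² + 2cos(α−β) + 2d(sin α − sin β))/8 = -4.819148, |c| > 1 → infeasible
LRL: c = (6 − d² + 2cos(α−β) − 2d(sin α − sin β))/8 = -6.849175, |c| > 1 → infeasible
Shortest: RSL with L = 80.480744 m ≈ 80.4807 m

80.4807 m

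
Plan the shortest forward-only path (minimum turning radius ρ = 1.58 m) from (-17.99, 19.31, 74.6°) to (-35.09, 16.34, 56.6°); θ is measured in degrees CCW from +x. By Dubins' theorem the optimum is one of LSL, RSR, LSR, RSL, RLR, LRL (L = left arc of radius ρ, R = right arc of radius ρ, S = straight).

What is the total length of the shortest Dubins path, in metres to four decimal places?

Let ψ = atan2(Δy, Δx) = atan2(-2.97, -17.10) = -170.1469° be the start→goal bearing.
Normalize: d = |goal − start| / ρ = 17.356005/1.58 = 10.984813, α = (θ_start − ψ) mod 360° = 244.7469° = 4.271640 rad, β = (θ_goal − ψ) mod 360° = 226.7469° = 3.957480 rad.
Common terms: sin α = -0.904432, cos α = -0.426617, sin β = -0.728334, cos β = -0.685222, cos(α−β) = 0.951057, d² = 120.666119. Work in radians in the unit-radius frame; every candidate has L = ρ·(t + p + q).
LSL: p² = 2 + d² − 2cos(α−β) + 2d(sin α − sin β) = 116.895197; p = √p² = 10.811808; φ = atan2(cos β − cos α, d + sin α − sin β) = -0.023921 rad; t = (φ − α) mod 2π = 1.987625 rad, q = (β − φ) mod 2π = 3.981401 rad → L = 1.58·(1.987625 + 10.811808 + 3.981401) = 1.58·16.780834 = 26.513718 m
RSR: p² = 2 + d² − 2cos(α−β) + 2d(sin β − sin α) = 124.632815; p = √p² = 11.163907; φ = atan2(cos α − cos β, d − sin α + sin β) = 0.023166 rad; t = (α − φ) mod 2π = 4.248473 rad, q = (φ − β) mod 2π = 2.348871 rad → L = 1.58·(4.248473 + 11.163907 + 2.348871) = 1.58·17.761251 = 28.062777 m
LSR: p² = d² − 2 + 2cos(α−β) + 2d(sin α + sin β) = 84.696966; p = √p² = 9.203095; φ = atan2(−cos α − cos β, d + sin α + sin β) − atan2(−2, p) = 0.332323 rad; t = (φ − α) mod 2π = 2.343868 rad, q = (φ − β) mod 2π = 2.658028 rad → L = 1.58·(2.343868 + 9.203095 + 2.658028) = 1.58·14.204992 = 22.443887 m
RSL: p² = d² − 2 + 2cos(α−β) − 2d(sin α + sin β) = 156.439499; p = √p² = 12.507578; φ = atan2(cos α + cos β, d − sin α − sin β) − atan2(2, p) = -0.246452 rad; t = (α − φ) mod 2π = 4.518092 rad, q = (β − φ) mod 2π = 4.203932 rad → L = 1.58·(4.518092 + 12.507578 + 4.203932) = 1.58·21.229602 = 33.542770 m
RLR: c = (6 − d² + 2cos(α−β) + 2d(sin α − sin β))/8 = -14.579102, |c| > 1 → infeasible
LRL: c = (6 − d² + 2cos(α−β) − 2d(sin α − sin β))/8 = -13.611900, |c| > 1 → infeasible
Shortest: LSR with L = 22.443887 m ≈ 22.4439 m

22.4439 m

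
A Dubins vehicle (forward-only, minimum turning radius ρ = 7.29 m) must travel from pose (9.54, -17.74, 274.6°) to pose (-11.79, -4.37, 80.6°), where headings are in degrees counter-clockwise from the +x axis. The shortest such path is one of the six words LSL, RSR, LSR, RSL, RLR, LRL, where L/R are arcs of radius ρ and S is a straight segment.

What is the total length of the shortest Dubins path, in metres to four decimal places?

39.1795 m

Let ψ = atan2(Δy, Δx) = atan2(13.37, -21.33) = 147.9198° be the start→goal bearing.
Normalize: d = |goal − start| / ρ = 25.173911/7.29 = 3.453211, α = (θ_start − ψ) mod 360° = 126.6802° = 2.210986 rad, β = (θ_goal − ψ) mod 360° = 292.6802° = 5.108233 rad.
Common terms: sin α = 0.801982, cos α = -0.597348, sin β = -0.922672, cos β = 0.385587, cos(α−β) = -0.970296, d² = 11.924669. Work in radians in the unit-radius frame; every candidate has L = ρ·(t + p + q).
LSL: p² = 2 + d² − 2cos(α−β) + 2d(sin α − sin β) = 27.776450; p = √p² = 5.270337; φ = atan2(cos β − cos α, d + sin α − sin β) = 0.187602 rad; t = (φ − α) mod 2π = 4.259801 rad, q = (β − φ) mod 2π = 4.920631 rad → L = 7.29·(4.259801 + 5.270337 + 4.920631) = 7.29·14.450769 = 105.346104 m
RSR: p² = 2 + d² − 2cos(α−β) + 2d(sin β − sin α) = 3.954071; p = √p² = 1.988485; φ = atan2(cos α − cos β, d − sin α + sin β) = -0.517045 rad; t = (α − φ) mod 2π = 2.728031 rad, q = (φ − β) mod 2π = 0.657908 rad → L = 7.29·(2.728031 + 1.988485 + 0.657908) = 7.29·5.374423 = 39.179546 m
LSR: p² = d² − 2 + 2cos(α−β) + 2d(sin α + sin β) = 7.150547; p = √p² = 2.674051; φ = atan2(−cos α − cos β, d + sin α + sin β) − atan2(−2, p) = 0.705633 rad; t = (φ − α) mod 2π = 4.777832 rad, q = (φ − β) mod 2π = 1.880585 rad → L = 7.29·(4.777832 + 2.674051 + 1.880585) = 7.29·9.332468 = 68.033692 m
RSL: p² = d² − 2 + 2cos(α−β) − 2d(sin α + sin β) = 8.817608; p = √p² = 2.969446; φ = atan2(cos α + cos β, d − sin α − sin β) − atan2(2, p) = -0.651919 rad; t = (α − φ) mod 2π = 2.862906 rad, q = (β − φ) mod 2π = 5.760152 rad → L = 7.29·(2.862906 + 2.969446 + 5.760152) = 7.29·11.592503 = 84.509350 m
RLR: c = (6 − d² + 2cos(α−β) + 2d(sin α − sin β))/8 = 0.505741; p = 2π − arccos c = 5.242630 rad; φ = atan2(cos α − cos β, d − sin α + sin β) = -0.517045 rad; t = (α − φ + p/2) mod 2π = 5.349346 rad, q = (α − β − t + p) mod 2π = 3.279223 rad → L = 7.29·(5.349346 + 5.242630 + 3.279223) = 7.29·13.871198 = 101.121037 m
LRL: c = (6 − d² + 2cos(α−β) − 2d(sin α − sin β))/8 = -2.472056, |c| > 1 → infeasible
Shortest: RSR with L = 39.179546 m ≈ 39.1795 m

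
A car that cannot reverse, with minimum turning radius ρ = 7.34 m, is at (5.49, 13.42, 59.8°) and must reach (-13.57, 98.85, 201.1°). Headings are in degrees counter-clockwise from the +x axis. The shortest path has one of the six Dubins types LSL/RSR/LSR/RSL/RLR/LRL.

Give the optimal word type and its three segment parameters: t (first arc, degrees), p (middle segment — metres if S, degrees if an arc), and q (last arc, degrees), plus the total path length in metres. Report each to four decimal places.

Let ψ = atan2(Δy, Δx) = atan2(85.43, -19.06) = 102.5771° be the start→goal bearing.
Normalize: d = |goal − start| / ρ = 87.530386/7.34 = 11.925121, α = (θ_start − ψ) mod 360° = 317.2229° = 5.536584 rad, β = (θ_goal − ψ) mod 360° = 98.5229° = 1.719549 rad.
Common terms: sin α = -0.679148, cos α = 0.734002, sin β = 0.988957, cos β = -0.148205, cos(α−β) = -0.780430, d² = 142.208504. Work in radians in the unit-radius frame; every candidate has L = ρ·(t + p + q).
LSL: p² = 2 + d² − 2cos(α−β) + 2d(sin α − sin β) = 105.984670; p = √p² = 10.294886; φ = atan2(cos β − cos α, d + sin α − sin β) = -0.085799 rad; t = (φ − α) mod 2π = 0.660802 rad, q = (β − φ) mod 2π = 1.805348 rad → L = 7.34·(0.660802 + 10.294886 + 1.805348) = 7.34·12.761036 = 93.666003 m
RSR: p² = 2 + d² − 2cos(α−β) + 2d(sin β − sin α) = 185.554060; p = √p² = 13.621823; φ = atan2(cos α − cos β, d − sin α + sin β) = 0.064810 rad; t = (α − φ) mod 2π = 5.471775 rad, q = (φ − β) mod 2π = 4.628446 rad → L = 7.34·(5.471775 + 13.621823 + 4.628446) = 7.34·23.722043 = 174.119798 m
LSR: p² = d² − 2 + 2cos(α−β) + 2d(sin α + sin β) = 146.036659; p = √p² = 12.084563; φ = atan2(−cos α − cos β, d + sin α + sin β) − atan2(−2, p) = 0.116171 rad; t = (φ − α) mod 2π = 0.862772 rad, q = (φ − β) mod 2π = 4.679807 rad → L = 7.34·(0.862772 + 12.084563 + 4.679807) = 7.34·17.627142 = 129.383225 m
RSL: p² = d² − 2 + 2cos(α−β) − 2d(sin α + sin β) = 131.258628; p = √p² = 11.456816; φ = atan2(cos α + cos β, d − sin α − sin β) − atan2(2, p) = -0.122437 rad; t = (α − φ) mod 2π = 5.659021 rad, q = (β − φ) mod 2π = 1.841986 rad → L = 7.34·(5.659021 + 11.456816 + 1.841986) = 7.34·18.957822 = 139.150417 m
RLR: c = (6 − d² + 2cos(α−β) + 2d(sin α − sin β))/8 = -22.194258, |c| > 1 → infeasible
LRL: c = (6 − d² + 2cos(α−β) − 2d(sin α − sin β))/8 = -12.248084, |c| > 1 → infeasible
Shortest: LSL with L = 93.666003 m ≈ 93.6660 m
Convert LSL to answer units (arcs ×180/π): t = 0.660802·180/π = 37.8612°, p = ρ·p = 7.34·10.294886 = 75.5645 m, q = 1.805348·180/π = 103.4388°, L = 93.6660 m.

LSL: t = 37.8612°, p = 75.5645 m, q = 103.4388°, L = 93.6660 m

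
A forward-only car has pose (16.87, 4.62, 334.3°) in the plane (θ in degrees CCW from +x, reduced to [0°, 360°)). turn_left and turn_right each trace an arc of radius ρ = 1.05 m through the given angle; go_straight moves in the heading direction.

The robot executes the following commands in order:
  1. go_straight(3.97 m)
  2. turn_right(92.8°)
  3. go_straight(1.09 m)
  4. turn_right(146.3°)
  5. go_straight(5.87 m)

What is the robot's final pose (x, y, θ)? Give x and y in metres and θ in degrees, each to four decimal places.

(17.8941, 6.7450, 95.2000°)

set_pose: (x, y, θ) = (16.8700, 4.6200, 334.3000°), ρ = 1.05
go_straight(3.97): x += 3.97·cos θ, y += 3.97·sin θ → (20.4473, 2.8984, 334.3000°)
turn_right(92.8°): centre at ρ to the right, rotate −92.8° → (20.9147, 1.4512, 241.5000°)
go_straight(1.09): x += 1.09·cos θ, y += 1.09·sin θ → (20.3946, 0.4933, 241.5000°)
turn_right(146.3°): centre at ρ to the right, rotate −146.3° → (18.4262, 0.8992, 95.2000°)
go_straight(5.87): x += 5.87·cos θ, y += 5.87·sin θ → (17.8941, 6.7450, 95.2000°)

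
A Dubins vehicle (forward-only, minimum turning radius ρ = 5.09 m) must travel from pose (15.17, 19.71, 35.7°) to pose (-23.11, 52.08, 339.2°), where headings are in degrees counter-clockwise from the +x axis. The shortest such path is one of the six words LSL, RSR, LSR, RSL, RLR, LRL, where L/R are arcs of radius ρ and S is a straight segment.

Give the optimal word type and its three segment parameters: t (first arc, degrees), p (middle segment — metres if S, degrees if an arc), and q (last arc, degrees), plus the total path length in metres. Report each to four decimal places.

Let ψ = atan2(Δy, Δx) = atan2(32.37, -38.28) = 139.7818° be the start→goal bearing.
Normalize: d = |goal − start| / ρ = 50.131580/5.09 = 9.849033, α = (θ_start − ψ) mod 360° = 255.9182° = 4.466616 rad, β = (θ_goal − ψ) mod 360° = 199.4182° = 3.480505 rad.
Common terms: sin α = -0.969950, cos α = -0.243306, sin β = -0.332461, cos β = -0.943117, cos(α−β) = 0.551937, d² = 97.003458. Work in radians in the unit-radius frame; every candidate has L = ρ·(t + p + q).
LSL: p² = 2 + d² − 2cos(α−β) + 2d(sin α − sin β) = 85.342300; p = √p² = 9.238090; φ = atan2(cos β − cos α, d + sin α − sin β) = -0.075825 rad; t = (φ − α) mod 2π = 1.740744 rad, q = (β − φ) mod 2π = 3.556330 rad → L = 5.09·(1.740744 + 9.238090 + 3.556330) = 5.09·14.535164 = 73.983984 m
RSR: p² = 2 + d² − 2cos(α−β) + 2d(sin β − sin α) = 110.456869; p = √p² = 10.509846; φ = atan2(cos α − cos β, d − sin α + sin β) = 0.066635 rad; t = (α − φ) mod 2π = 4.399980 rad, q = (φ − β) mod 2π = 2.869316 rad → L = 5.09·(4.399980 + 10.509846 + 2.869316) = 5.09·17.779143 = 90.495836 m
LSR: p² = d² − 2 + 2cos(α−β) + 2d(sin α + sin β) = 70.452356; p = √p² = 8.393590; φ = atan2(−cos α − cos β, d + sin α + sin β) − atan2(−2, p) = 0.371852 rad; t = (φ − α) mod 2π = 2.188421 rad, q = (φ − β) mod 2π = 3.174532 rad → L = 5.09·(2.188421 + 8.393590 + 3.174532) = 5.09·13.756543 = 70.020804 m
RSL: p² = d² − 2 + 2cos(α−β) − 2d(sin α + sin β) = 121.762308; p = √p² = 11.034596; φ = atan2(cos α + cos β, d − sin α − sin β) − atan2(2, p) = -0.285295 rad; t = (α − φ) mod 2π = 4.751911 rad, q = (β − φ) mod 2π = 3.765800 rad → L = 5.09·(4.751911 + 11.034596 + 3.765800) = 5.09·19.552306 = 99.521239 m
RLR: c = (6 − d² + 2cos(α−β) + 2d(sin α − sin β))/8 = -12.807109, |c| > 1 → infeasible
LRL: c = (6 − d² + 2cos(α−β) − 2d(sin α − sin β))/8 = -9.667788, |c| > 1 → infeasible
Shortest: LSR with L = 70.020804 m ≈ 70.0208 m
Convert LSR to answer units (arcs ×180/π): t = 2.188421·180/π = 125.3873°, p = ρ·p = 5.09·8.393590 = 42.7234 m, q = 3.174532·180/π = 181.8873°, L = 70.0208 m.

LSR: t = 125.3873°, p = 42.7234 m, q = 181.8873°, L = 70.0208 m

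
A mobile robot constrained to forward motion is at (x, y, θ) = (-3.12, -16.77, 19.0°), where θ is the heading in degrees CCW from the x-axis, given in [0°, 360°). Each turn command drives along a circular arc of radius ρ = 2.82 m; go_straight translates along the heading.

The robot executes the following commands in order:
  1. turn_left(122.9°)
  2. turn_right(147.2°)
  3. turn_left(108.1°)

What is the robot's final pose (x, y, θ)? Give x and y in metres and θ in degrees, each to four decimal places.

(2.7129, -3.4247, 102.8000°)

set_pose: (x, y, θ) = (-3.1200, -16.7700, 19.0000°), ρ = 2.82
turn_left(122.9°): centre at ρ to the left, rotate +122.9° → (-2.2981, -11.8845, 141.9000°)
turn_right(147.2°): centre at ρ to the right, rotate −147.2° → (-0.2975, -6.8574, -5.3000° ≡ 354.7000°)
turn_left(108.1°): centre at ρ to the left, rotate +108.1° → (2.7129, -3.4247, 462.8000° ≡ 102.8000°)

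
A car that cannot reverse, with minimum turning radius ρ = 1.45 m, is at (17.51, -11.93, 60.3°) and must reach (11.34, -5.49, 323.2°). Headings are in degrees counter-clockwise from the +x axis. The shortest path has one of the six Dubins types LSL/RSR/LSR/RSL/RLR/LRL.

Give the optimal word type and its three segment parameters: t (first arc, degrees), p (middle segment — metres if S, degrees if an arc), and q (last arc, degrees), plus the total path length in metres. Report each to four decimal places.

Let ψ = atan2(Δy, Δx) = atan2(6.44, -6.17) = 133.7734° be the start→goal bearing.
Normalize: d = |goal − start| / ρ = 8.918660/1.45 = 6.150800, α = (θ_start − ψ) mod 360° = 286.5266° = 5.000833 rad, β = (θ_goal − ψ) mod 360° = 189.4266° = 3.306118 rad.
Common terms: sin α = -0.958688, cos α = 0.284461, sin β = -0.163784, cos β = -0.986496, cos(α−β) = -0.123601, d² = 37.832342. Work in radians in the unit-radius frame; every candidate has L = ρ·(t + p + q).
LSL: p² = 2 + d² − 2cos(α−β) + 2d(sin α − sin β) = 30.300958; p = √p² = 5.504631; φ = atan2(cos β − cos α, d + sin α − sin β) = -0.232991 rad; t = (φ − α) mod 2π = 1.049362 rad, q = (β − φ) mod 2π = 3.539109 rad → L = 1.45·(1.049362 + 5.504631 + 3.539109) = 1.45·10.093101 = 14.634997 m
RSR: p² = 2 + d² − 2cos(α−β) + 2d(sin β − sin α) = 49.858133; p = √p² = 7.061029; φ = atan2(cos α − cos β, d − sin α + sin β) = 0.180982 rad; t = (α − φ) mod 2π = 4.819850 rad, q = (φ − β) mod 2π = 3.158050 rad → L = 1.45·(4.819850 + 7.061029 + 3.158050) = 1.45·15.038929 = 21.806447 m
LSR: p² = d² − 2 + 2cos(α−β) + 2d(sin α + sin β) = 21.776940; p = √p² = 4.666577; φ = atan2(−cos α − cos β, d + sin α + sin β) − atan2(−2, p) = 0.543618 rad; t = (φ − α) mod 2π = 1.825971 rad, q = (φ − β) mod 2π = 3.520686 rad → L = 1.45·(1.825971 + 4.666577 + 3.520686) = 1.45·10.013233 = 14.519188 m
RSL: p² = d² − 2 + 2cos(α−β) − 2d(sin α + sin β) = 49.393339; p = √p² = 7.028039; φ = atan2(cos α + cos β, d − sin α − sin β) − atan2(2, p) = -0.373470 rad; t = (α − φ) mod 2π = 5.374303 rad, q = (β − φ) mod 2π = 3.679588 rad → L = 1.45·(5.374303 + 7.028039 + 3.679588) = 1.45·16.081930 = 23.318799 m
RLR: c = (6 − d² + 2cos(α−β) + 2d(sin α − sin β))/8 = -5.232267, |c| > 1 → infeasible
LRL: c = (6 − d² + 2cos(α−β) − 2d(sin α − sin β))/8 = -2.787620, |c| > 1 → infeasible
Shortest: LSR with L = 14.519188 m ≈ 14.5192 m
Convert LSR to answer units (arcs ×180/π): t = 1.825971·180/π = 104.6204°, p = ρ·p = 1.45·4.666577 = 6.7665 m, q = 3.520686·180/π = 201.7204°, L = 14.5192 m.

LSR: t = 104.6204°, p = 6.7665 m, q = 201.7204°, L = 14.5192 m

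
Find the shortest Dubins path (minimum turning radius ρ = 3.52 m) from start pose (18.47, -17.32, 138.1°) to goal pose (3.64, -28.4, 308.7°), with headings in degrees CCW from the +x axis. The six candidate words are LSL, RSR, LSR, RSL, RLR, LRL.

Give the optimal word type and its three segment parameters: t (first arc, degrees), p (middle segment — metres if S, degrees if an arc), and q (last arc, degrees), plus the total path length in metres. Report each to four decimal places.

LSL: t = 74.6469°, p = 11.5711 m, q = 95.9531°, L = 22.0521 m

Let ψ = atan2(Δy, Δx) = atan2(-11.08, -14.83) = -143.2353° be the start→goal bearing.
Normalize: d = |goal − start| / ρ = 18.512031/3.52 = 5.259100, α = (θ_start − ψ) mod 360° = 281.3353° = 4.910228 rad, β = (θ_goal − ψ) mod 360° = 91.9353° = 1.604574 rad.
Common terms: sin α = -0.980494, cos α = 0.196551, sin β = 0.999430, cos β = -0.033772, cos(α−β) = -0.986572, d² = 27.658130. Work in radians in the unit-radius frame; every candidate has L = ρ·(t + p + q).
LSL: p² = 2 + d² − 2cos(α−β) + 2d(sin α − sin β) = 10.806047; p = √p² = 3.287255; φ = atan2(cos β − cos α, d + sin α − sin β) = -0.070123 rad; t = (φ − α) mod 2π = 1.302835 rad, q = (β − φ) mod 2π = 1.674697 rad → L = 3.52·(1.302835 + 3.287255 + 1.674697) = 3.52·6.264787 = 22.052050 m
RSR: p² = 2 + d² − 2cos(α−β) + 2d(sin β − sin α) = 52.456502; p = √p² = 7.242686; φ = atan2(cos α − cos β, d − sin α + sin β) = 0.031806 rad; t = (α − φ) mod 2π = 4.878422 rad, q = (φ − β) mod 2π = 4.710417 rad → L = 3.52·(4.878422 + 7.242686 + 4.710417) = 3.52·16.831525 = 59.246968 m
LSR: p² = d² − 2 + 2cos(α−β) + 2d(sin α + sin β) = 23.884158; p = √p² = 4.887142; φ = atan2(−cos α − cos β, d + sin α + sin β) − atan2(−2, p) = 0.357613 rad; t = (φ − α) mod 2π = 1.730570 rad, q = (φ − β) mod 2π = 5.036224 rad → L = 3.52·(1.730570 + 4.887142 + 5.036224) = 3.52·11.653936 = 41.021856 m
RSL: p² = d² − 2 + 2cos(α−β) − 2d(sin α + sin β) = 23.485814; p = √p² = 4.846216; φ = atan2(cos α + cos β, d − sin α − sin β) − atan2(2, p) = -0.360347 rad; t = (α − φ) mod 2π = 5.270575 rad, q = (β − φ) mod 2π = 1.964921 rad → L = 3.52·(5.270575 + 4.846216 + 1.964921) = 3.52·12.081712 = 42.527627 m
RLR: c = (6 − d² + 2cos(α−β) + 2d(sin α − sin β))/8 = -5.557063, |c| > 1 → infeasible
LRL: c = (6 − d² + 2cos(α−β) − 2d(sin α − sin β))/8 = -0.350756; p = 2π − arccos c = 4.354011 rad; φ = atan2(cos β − cos α, d + sin α − sin β) = -0.070123 rad; t = (φ − α + p/2) mod 2π = 3.479840 rad, q = (β − α − t + p) mod 2π = 3.851702 rad → L = 3.52·(3.479840 + 4.354011 + 3.851702) = 3.52·11.685553 = 41.133148 m
Shortest: LSL with L = 22.052050 m ≈ 22.0521 m
Convert LSL to answer units (arcs ×180/π): t = 1.302835·180/π = 74.6469°, p = ρ·p = 3.52·3.287255 = 11.5711 m, q = 1.674697·180/π = 95.9531°, L = 22.0521 m.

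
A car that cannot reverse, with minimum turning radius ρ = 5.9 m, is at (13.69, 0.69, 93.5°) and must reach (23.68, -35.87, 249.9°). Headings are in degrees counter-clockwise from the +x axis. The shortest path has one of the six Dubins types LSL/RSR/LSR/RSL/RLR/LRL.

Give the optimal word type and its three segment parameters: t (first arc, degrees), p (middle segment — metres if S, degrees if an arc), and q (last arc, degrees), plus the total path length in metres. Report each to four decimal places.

RSR: t = 185.8627°, p = 34.9223 m, q = 17.7373°, L = 55.8879 m

Let ψ = atan2(Δy, Δx) = atan2(-36.56, 9.99) = -74.7170° be the start→goal bearing.
Normalize: d = |goal − start| / ρ = 37.900313/5.9 = 6.423782, α = (θ_start − ψ) mod 360° = 168.2170° = 2.935941 rad, β = (θ_goal − ψ) mod 360° = 324.6170° = 5.665636 rad.
Common terms: sin α = 0.204205, cos α = -0.978928, sin β = -0.579039, cos β = 0.815300, cos(α−β) = -0.916363, d² = 41.264973. Work in radians in the unit-radius frame; every candidate has L = ρ·(t + p + q).
LSL: p² = 2 + d² − 2cos(α−β) + 2d(sin α − sin β) = 55.160472; p = √p² = 7.427010; φ = atan2(cos β − cos α, d + sin α − sin β) = 0.243995 rad; t = (φ − α) mod 2π = 3.591239 rad, q = (β − φ) mod 2π = 5.421641 rad → L = 5.9·(3.591239 + 7.427010 + 5.421641) = 5.9·16.439890 = 96.995350 m
RSR: p² = 2 + d² − 2cos(α−β) + 2d(sin β − sin α) = 35.034925; p = √p² = 5.919031; φ = atan2(cos α − cos β, d − sin α + sin β) = -0.307974 rad; t = (α − φ) mod 2π = 3.243915 rad, q = (φ − β) mod 2π = 0.309575 rad → L = 5.9·(3.243915 + 5.919031 + 0.309575) = 5.9·9.472521 = 55.887874 m
LSR: p² = d² − 2 + 2cos(α−β) + 2d(sin α + sin β) = 32.616546; p = √p² = 5.711090; φ = atan2(−cos α − cos β, d + sin α + sin β) − atan2(−2, p) = 0.363893 rad; t = (φ − α) mod 2π = 3.711138 rad, q = (φ − β) mod 2π = 0.981443 rad → L = 5.9·(3.711138 + 5.711090 + 0.981443) = 5.9·10.403670 = 61.381652 m
RSL: p² = d² − 2 + 2cos(α−β) − 2d(sin α + sin β) = 42.247948; p = √p² = 6.499842; φ = atan2(cos α + cos β, d − sin α − sin β) − atan2(2, p) = -0.322569 rad; t = (α − φ) mod 2π = 3.258510 rad, q = (β − φ) mod 2π = 5.988205 rad → L = 5.9·(3.258510 + 6.499842 + 5.988205) = 5.9·15.746557 = 92.904689 m
RLR: c = (6 − d² + 2cos(α−β) + 2d(sin α − sin β))/8 = -3.379366, |c| > 1 → infeasible
LRL: c = (6 − d² + 2cos(α−β) − 2d(sin α − sin β))/8 = -5.895059, |c| > 1 → infeasible
Shortest: RSR with L = 55.887874 m ≈ 55.8879 m
Convert RSR to answer units (arcs ×180/π): t = 3.243915·180/π = 185.8627°, p = ρ·p = 5.9·5.919031 = 34.9223 m, q = 0.309575·180/π = 17.7373°, L = 55.8879 m.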